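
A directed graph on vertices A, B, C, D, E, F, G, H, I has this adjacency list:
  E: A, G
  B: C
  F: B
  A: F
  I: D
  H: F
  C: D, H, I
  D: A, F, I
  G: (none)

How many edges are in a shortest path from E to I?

5

Distance 0: E.
Distance 1: A, G.
Distance 2: F.
Distance 3: B.
Distance 4: C.
Distance 5: D, H, I — contains I.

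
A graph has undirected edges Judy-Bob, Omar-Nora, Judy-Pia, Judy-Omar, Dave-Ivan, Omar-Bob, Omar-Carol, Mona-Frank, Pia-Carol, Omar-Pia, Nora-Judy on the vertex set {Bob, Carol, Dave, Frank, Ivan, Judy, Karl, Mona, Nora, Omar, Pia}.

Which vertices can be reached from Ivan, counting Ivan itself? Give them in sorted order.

Dave, Ivan

Start at Ivan.
Its neighbours: Dave.
Nothing further is reachable.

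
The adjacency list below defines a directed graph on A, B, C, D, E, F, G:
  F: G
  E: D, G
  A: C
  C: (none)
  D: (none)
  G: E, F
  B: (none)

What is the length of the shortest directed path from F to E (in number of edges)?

Distance 0: F.
Distance 1: G.
Distance 2: E — contains E.

2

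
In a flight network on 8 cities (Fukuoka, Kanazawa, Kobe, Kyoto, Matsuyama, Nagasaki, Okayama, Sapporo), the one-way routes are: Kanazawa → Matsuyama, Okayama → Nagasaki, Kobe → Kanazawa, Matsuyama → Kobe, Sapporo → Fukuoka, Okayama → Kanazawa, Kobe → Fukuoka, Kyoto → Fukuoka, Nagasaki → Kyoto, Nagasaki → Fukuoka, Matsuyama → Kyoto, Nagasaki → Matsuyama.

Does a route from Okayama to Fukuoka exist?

Explore from Okayama.
Distance 1: reach Kanazawa, Nagasaki.
Distance 2: reach Fukuoka, Kyoto, Matsuyama.
Found Fukuoka.

Yes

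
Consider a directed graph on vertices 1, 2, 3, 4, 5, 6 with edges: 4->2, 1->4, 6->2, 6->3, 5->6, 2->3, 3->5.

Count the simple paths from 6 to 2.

1

6→2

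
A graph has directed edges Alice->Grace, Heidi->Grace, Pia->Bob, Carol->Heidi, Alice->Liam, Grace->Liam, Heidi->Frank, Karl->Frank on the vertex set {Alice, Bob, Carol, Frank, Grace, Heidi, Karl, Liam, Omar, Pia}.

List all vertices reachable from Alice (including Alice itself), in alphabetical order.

Alice, Grace, Liam

Start at Alice.
Its neighbours: Grace, Liam.
Nothing further is reachable.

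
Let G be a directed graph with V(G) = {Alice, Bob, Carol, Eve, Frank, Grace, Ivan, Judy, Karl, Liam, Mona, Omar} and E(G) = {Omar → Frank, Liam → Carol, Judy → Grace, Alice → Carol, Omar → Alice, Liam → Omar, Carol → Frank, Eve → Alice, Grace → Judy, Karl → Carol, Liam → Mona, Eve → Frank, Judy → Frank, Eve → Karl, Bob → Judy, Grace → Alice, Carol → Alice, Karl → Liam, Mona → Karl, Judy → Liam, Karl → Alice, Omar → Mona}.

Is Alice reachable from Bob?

Yes

Explore from Bob.
Distance 1: reach Judy.
Distance 2: reach Frank, Grace, Liam.
Distance 3: reach Alice, Carol, Mona, Omar.
Found Alice.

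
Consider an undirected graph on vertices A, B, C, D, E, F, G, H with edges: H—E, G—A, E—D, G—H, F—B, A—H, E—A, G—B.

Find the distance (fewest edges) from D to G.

3

Distance 0: D.
Distance 1: E.
Distance 2: A, H.
Distance 3: G — contains G.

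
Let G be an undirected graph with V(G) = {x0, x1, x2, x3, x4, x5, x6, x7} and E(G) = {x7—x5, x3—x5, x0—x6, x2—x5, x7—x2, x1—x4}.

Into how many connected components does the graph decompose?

From x0: component {x0, x6}.
From x1: component {x1, x4}.
From x2: component {x2, x3, x5, x7}.
That's 3 components.

3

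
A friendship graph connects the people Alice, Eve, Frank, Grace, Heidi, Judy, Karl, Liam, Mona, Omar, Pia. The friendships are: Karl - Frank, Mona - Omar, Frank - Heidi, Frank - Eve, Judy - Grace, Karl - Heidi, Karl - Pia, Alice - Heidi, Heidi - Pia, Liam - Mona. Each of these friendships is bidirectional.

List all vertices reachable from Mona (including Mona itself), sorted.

Liam, Mona, Omar

Start at Mona.
Its neighbours: Liam, Omar.
Nothing further is reachable.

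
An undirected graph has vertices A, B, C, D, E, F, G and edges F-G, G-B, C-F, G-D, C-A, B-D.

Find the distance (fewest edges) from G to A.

Distance 0: G.
Distance 1: B, D, F.
Distance 2: C.
Distance 3: A — contains A.

3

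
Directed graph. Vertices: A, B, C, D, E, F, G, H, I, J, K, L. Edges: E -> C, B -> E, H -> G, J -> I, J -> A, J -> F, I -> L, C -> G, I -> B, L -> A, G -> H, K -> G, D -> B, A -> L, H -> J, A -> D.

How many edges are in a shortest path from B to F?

Distance 0: B.
Distance 1: E.
Distance 2: C.
Distance 3: G.
Distance 4: H.
Distance 5: J.
Distance 6: A, F, I — contains F.

6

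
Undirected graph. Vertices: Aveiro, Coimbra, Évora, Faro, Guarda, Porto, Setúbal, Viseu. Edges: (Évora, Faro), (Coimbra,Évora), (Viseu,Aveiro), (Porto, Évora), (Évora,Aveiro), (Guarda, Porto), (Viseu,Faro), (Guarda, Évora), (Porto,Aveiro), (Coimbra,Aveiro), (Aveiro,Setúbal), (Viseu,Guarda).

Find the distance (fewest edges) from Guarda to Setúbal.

Distance 0: Guarda.
Distance 1: Évora, Porto, Viseu.
Distance 2: Aveiro, Coimbra, Faro.
Distance 3: Setúbal — contains Setúbal.

3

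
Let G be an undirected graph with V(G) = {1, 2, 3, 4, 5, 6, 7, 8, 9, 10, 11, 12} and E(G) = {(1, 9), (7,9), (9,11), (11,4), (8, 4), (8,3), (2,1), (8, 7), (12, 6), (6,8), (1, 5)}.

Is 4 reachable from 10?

No

10 has no edges, so nothing is reachable from it.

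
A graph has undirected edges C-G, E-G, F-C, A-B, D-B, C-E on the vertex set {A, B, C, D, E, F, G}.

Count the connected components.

From A: component {A, B, D}.
From C: component {C, E, F, G}.
That's 2 components.

2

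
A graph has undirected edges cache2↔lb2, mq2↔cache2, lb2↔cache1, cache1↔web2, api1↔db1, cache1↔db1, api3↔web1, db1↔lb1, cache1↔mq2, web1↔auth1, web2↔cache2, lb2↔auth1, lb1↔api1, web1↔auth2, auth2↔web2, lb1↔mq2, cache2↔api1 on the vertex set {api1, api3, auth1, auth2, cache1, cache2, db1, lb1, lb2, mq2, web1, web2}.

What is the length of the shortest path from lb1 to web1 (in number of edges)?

Distance 0: lb1.
Distance 1: api1, db1, mq2.
Distance 2: cache1, cache2.
Distance 3: lb2, web2.
Distance 4: auth1, auth2.
Distance 5: web1 — contains web1.

5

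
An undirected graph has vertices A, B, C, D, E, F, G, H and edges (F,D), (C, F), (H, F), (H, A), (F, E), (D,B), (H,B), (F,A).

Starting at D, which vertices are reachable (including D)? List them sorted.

Start at D.
Its neighbours: B, F.
Then their neighbours: A, C, E, H.
Nothing further is reachable.

A, B, C, D, E, F, H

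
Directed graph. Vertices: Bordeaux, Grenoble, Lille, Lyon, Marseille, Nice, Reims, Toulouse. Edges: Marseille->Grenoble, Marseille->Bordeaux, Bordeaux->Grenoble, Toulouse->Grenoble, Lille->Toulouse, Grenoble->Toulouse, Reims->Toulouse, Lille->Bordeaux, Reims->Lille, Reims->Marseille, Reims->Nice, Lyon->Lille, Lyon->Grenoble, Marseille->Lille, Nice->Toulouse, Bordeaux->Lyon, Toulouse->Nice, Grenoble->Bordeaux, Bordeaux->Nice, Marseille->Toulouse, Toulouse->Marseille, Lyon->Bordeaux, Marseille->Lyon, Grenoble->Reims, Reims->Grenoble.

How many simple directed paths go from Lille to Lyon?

13

Lille→Bordeaux→Grenoble→Reims→Marseille→Lyon
Lille→Bordeaux→Grenoble→Reims→Nice→Toulouse→Marseille→Lyon
Lille→Bordeaux→Grenoble→Reims→Toulouse→Marseille→Lyon
Lille→Bordeaux→Grenoble→Toulouse→Marseille→Lyon
Lille→Bordeaux→Lyon
Lille→Bordeaux→Nice→Toulouse→Grenoble→Reims→Marseille→Lyon
Lille→Bordeaux→Nice→Toulouse→Marseille→Lyon
Lille→Toulouse→Grenoble→Bordeaux→Lyon
Lille→Toulouse→Grenoble→Reims→Marseille→Bordeaux→Lyon
Lille→Toulouse→Grenoble→Reims→Marseille→Lyon
Lille→Toulouse→Marseille→Bordeaux→Lyon
Lille→Toulouse→Marseille→Grenoble→Bordeaux→Lyon
Lille→Toulouse→Marseille→Lyon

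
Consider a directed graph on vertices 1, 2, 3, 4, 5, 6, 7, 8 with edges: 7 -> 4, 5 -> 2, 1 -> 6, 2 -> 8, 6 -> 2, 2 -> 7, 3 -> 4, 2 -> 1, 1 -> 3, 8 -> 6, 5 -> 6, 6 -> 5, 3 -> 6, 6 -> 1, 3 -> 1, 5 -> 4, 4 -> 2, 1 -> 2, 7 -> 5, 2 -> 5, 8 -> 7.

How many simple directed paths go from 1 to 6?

10

1→2→5→6
1→2→7→5→6
1→2→8→6
1→2→8→7→5→6
1→3→4→2→5→6
1→3→4→2→7→5→6
1→3→4→2→8→6
1→3→4→2→8→7→5→6
1→3→6
1→6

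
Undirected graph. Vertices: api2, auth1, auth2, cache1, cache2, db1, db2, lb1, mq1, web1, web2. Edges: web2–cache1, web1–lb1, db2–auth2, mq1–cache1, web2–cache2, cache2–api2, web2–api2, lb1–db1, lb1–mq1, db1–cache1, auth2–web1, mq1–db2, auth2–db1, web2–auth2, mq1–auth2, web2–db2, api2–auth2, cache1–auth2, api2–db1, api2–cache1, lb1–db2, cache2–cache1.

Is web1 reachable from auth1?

auth1 has no edges, so nothing is reachable from it.

No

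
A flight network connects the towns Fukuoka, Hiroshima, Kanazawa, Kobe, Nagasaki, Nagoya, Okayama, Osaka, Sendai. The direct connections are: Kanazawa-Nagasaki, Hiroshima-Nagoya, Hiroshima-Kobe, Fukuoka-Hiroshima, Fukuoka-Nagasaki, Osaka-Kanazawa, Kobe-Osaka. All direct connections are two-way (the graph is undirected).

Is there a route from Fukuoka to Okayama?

No

Explore from Fukuoka.
Distance 1: reach Hiroshima, Nagasaki.
Distance 2: reach Kanazawa, Kobe, Nagoya.
Distance 3: reach Osaka.
The search is exhausted without reaching Okayama; it lies in a different component.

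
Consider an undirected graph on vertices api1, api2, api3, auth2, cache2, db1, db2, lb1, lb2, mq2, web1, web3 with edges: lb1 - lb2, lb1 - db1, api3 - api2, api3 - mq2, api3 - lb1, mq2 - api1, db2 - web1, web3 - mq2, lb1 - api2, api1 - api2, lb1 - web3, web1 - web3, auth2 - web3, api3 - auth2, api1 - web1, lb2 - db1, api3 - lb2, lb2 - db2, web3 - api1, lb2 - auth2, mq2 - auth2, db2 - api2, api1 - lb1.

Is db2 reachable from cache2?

cache2 has no edges, so nothing is reachable from it.

No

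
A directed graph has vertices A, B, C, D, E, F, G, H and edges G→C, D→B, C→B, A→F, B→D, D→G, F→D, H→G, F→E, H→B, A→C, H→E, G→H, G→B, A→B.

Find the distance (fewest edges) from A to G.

3

Distance 0: A.
Distance 1: B, C, F.
Distance 2: D, E.
Distance 3: G — contains G.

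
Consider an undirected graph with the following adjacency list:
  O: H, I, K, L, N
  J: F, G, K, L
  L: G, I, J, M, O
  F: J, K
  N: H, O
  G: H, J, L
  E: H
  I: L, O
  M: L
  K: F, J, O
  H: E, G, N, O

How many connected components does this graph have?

From E: component {E, F, G, H, I, J, K, L, M, N, O}.
That's 1 component.

1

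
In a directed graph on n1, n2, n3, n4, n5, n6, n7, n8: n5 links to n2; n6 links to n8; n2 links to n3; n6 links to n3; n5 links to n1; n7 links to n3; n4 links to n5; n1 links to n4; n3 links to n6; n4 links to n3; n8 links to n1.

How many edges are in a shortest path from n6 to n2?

5

Distance 0: n6.
Distance 1: n3, n8.
Distance 2: n1.
Distance 3: n4.
Distance 4: n5.
Distance 5: n2 — contains n2.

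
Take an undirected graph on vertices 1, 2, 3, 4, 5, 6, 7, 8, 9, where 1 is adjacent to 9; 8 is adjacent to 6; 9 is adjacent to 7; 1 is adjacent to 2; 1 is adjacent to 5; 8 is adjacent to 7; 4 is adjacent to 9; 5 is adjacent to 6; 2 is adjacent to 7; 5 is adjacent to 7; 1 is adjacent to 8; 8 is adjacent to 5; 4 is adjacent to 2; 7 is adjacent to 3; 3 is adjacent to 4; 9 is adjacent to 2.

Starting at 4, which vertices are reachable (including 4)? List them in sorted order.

1, 2, 3, 4, 5, 6, 7, 8, 9

Start at 4.
Its neighbours: 2, 3, 9.
Then their neighbours: 1, 7.
Then next layer: 5, 8.
Then next layer: 6.
Every vertex is now reached.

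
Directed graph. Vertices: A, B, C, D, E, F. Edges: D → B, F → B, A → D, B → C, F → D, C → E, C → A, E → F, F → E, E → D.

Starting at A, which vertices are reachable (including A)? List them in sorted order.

Start at A.
Its neighbours: D.
Then their neighbours: B.
Then next layer: C.
Then next layer: E.
Then next layer: F.
Every vertex is now reached.

A, B, C, D, E, F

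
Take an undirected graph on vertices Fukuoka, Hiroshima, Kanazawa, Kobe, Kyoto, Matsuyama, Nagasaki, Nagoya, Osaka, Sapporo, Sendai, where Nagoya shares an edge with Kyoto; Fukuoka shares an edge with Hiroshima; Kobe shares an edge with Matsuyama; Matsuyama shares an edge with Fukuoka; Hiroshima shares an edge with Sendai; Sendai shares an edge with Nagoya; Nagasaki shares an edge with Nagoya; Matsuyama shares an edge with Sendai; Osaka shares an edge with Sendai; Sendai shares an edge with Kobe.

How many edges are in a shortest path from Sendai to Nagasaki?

Distance 0: Sendai.
Distance 1: Hiroshima, Kobe, Matsuyama, Nagoya, Osaka.
Distance 2: Fukuoka, Kyoto, Nagasaki — contains Nagasaki.

2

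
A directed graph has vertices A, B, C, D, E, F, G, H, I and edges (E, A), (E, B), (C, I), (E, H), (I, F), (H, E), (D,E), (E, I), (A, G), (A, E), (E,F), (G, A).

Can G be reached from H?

Yes

Explore from H.
Distance 1: reach E.
Distance 2: reach A, B, F, I.
Distance 3: reach G.
Found G.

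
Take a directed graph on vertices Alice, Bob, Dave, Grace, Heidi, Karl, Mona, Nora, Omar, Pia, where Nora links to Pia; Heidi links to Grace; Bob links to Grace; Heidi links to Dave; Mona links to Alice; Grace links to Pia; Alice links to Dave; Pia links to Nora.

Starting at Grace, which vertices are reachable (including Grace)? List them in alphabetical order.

Grace, Nora, Pia

Start at Grace.
Its neighbours: Pia.
Then their neighbours: Nora.
Nothing further is reachable.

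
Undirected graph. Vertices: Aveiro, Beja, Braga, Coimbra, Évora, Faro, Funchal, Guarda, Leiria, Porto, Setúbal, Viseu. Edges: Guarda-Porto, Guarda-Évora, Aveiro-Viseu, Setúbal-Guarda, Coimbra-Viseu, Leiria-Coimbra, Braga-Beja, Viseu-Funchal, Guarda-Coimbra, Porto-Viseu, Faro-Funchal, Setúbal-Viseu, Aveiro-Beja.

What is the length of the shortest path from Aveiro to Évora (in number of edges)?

4

Distance 0: Aveiro.
Distance 1: Beja, Viseu.
Distance 2: Braga, Coimbra, Funchal, Porto, Setúbal.
Distance 3: Faro, Guarda, Leiria.
Distance 4: Évora — contains Évora.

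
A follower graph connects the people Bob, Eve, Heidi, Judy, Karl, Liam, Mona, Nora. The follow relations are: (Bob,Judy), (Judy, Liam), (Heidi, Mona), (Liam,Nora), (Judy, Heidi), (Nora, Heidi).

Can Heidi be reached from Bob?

Explore from Bob.
Distance 1: reach Judy.
Distance 2: reach Heidi, Liam.
Found Heidi.

Yes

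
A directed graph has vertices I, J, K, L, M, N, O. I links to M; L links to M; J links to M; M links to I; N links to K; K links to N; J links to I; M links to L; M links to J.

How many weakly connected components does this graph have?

From I: component {I, J, L, M}.
From K: component {K, N}.
From O: component {O}.
That's 3 components.

3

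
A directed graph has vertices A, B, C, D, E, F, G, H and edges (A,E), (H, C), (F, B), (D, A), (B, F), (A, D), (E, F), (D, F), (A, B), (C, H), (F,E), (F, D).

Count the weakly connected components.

From A: component {A, B, D, E, F}.
From C: component {C, H}.
From G: component {G}.
That's 3 components.

3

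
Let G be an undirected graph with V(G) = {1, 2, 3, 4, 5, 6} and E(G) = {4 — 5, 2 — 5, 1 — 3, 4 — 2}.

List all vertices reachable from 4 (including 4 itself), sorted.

Start at 4.
Its neighbours: 2, 5.
Nothing further is reachable.

2, 4, 5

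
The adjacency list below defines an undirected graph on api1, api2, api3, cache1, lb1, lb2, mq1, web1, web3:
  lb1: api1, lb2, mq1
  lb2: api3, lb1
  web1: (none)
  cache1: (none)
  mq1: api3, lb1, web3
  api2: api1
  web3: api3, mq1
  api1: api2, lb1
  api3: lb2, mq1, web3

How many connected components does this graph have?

From api1: component {api1, api2, api3, lb1, lb2, mq1, web3}.
From cache1: component {cache1}.
From web1: component {web1}.
That's 3 components.

3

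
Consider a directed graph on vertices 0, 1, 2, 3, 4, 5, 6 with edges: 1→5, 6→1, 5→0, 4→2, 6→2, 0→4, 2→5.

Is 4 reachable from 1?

Yes

Explore from 1.
Distance 1: reach 5.
Distance 2: reach 0.
Distance 3: reach 4.
Found 4.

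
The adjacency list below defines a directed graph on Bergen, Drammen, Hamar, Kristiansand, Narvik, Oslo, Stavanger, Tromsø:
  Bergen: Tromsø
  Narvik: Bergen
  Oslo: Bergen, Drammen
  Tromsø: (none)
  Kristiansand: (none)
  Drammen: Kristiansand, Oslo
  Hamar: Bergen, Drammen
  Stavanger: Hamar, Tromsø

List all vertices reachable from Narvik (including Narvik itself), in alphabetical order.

Start at Narvik.
Its neighbours: Bergen.
Then their neighbours: Tromsø.
Nothing further is reachable.

Bergen, Narvik, Tromsø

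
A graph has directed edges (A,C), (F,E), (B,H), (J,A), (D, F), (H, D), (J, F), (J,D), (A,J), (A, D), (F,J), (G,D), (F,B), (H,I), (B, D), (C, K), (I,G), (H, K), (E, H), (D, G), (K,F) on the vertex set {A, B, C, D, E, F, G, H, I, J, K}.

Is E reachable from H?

Explore from H.
Distance 1: reach D, I, K.
Distance 2: reach F, G.
Distance 3: reach B, E, J.
Found E.

Yes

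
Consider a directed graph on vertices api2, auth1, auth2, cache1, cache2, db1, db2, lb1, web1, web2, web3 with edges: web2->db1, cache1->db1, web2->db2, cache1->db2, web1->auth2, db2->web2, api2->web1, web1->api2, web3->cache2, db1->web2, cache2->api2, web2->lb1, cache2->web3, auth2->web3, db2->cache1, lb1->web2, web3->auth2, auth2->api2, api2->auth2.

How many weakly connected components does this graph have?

From api2: component {api2, auth2, cache2, web1, web3}.
From auth1: component {auth1}.
From cache1: component {cache1, db1, db2, lb1, web2}.
That's 3 components.

3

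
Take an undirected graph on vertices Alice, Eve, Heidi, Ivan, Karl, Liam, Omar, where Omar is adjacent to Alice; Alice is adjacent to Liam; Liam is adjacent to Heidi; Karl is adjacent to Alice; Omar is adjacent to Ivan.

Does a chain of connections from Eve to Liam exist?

No

Eve has no edges, so nothing is reachable from it.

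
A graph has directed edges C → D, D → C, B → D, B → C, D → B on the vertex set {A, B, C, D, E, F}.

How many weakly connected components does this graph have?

From A: component {A}.
From B: component {B, C, D}.
From E: component {E}.
From F: component {F}.
That's 4 components.

4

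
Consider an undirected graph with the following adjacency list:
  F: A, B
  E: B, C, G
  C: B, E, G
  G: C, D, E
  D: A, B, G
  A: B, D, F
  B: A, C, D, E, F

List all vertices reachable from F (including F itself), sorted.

A, B, C, D, E, F, G

Start at F.
Its neighbours: A, B.
Then their neighbours: C, D, E.
Then next layer: G.
Every vertex is now reached.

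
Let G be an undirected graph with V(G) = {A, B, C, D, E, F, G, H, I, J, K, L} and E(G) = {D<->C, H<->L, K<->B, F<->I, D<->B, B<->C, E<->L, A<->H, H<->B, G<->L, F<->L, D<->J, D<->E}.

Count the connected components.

From A: component {A, B, C, D, E, F, G, H, I, J, K, L}.
That's 1 component.

1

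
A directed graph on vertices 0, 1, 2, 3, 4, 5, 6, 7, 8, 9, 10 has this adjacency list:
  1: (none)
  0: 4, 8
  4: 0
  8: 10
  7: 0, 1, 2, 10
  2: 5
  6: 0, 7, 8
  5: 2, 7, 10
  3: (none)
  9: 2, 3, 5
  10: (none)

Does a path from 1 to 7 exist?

No

1 has no outgoing edges, so nothing is reachable from it.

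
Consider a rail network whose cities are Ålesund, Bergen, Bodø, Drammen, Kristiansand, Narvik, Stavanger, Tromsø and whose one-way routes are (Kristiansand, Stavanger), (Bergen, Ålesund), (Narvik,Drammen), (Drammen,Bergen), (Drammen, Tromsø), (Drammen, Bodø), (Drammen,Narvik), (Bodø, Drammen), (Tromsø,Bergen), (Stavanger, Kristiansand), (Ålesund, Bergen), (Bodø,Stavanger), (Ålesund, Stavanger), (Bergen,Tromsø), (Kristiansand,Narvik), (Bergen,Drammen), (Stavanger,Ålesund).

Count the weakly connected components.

1

From Ålesund: component {Ålesund, Bergen, Bodø, Drammen, Kristiansand, Narvik, Stavanger, Tromsø}.
That's 1 component.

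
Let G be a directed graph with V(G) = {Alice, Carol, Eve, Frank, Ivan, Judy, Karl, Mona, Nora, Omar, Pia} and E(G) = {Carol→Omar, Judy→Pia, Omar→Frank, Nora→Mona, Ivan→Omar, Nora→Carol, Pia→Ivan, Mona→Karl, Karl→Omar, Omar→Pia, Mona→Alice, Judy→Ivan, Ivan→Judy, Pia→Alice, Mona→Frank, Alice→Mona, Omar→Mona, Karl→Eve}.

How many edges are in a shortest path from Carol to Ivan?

3

Distance 0: Carol.
Distance 1: Omar.
Distance 2: Frank, Mona, Pia.
Distance 3: Alice, Ivan, Karl — contains Ivan.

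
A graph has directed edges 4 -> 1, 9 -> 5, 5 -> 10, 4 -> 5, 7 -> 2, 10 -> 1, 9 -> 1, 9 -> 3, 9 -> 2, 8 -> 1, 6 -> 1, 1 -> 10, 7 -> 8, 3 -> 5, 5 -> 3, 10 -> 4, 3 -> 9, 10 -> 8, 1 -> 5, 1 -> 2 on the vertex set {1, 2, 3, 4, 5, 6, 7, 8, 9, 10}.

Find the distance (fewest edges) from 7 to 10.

3

Distance 0: 7.
Distance 1: 2, 8.
Distance 2: 1.
Distance 3: 5, 10 — contains 10.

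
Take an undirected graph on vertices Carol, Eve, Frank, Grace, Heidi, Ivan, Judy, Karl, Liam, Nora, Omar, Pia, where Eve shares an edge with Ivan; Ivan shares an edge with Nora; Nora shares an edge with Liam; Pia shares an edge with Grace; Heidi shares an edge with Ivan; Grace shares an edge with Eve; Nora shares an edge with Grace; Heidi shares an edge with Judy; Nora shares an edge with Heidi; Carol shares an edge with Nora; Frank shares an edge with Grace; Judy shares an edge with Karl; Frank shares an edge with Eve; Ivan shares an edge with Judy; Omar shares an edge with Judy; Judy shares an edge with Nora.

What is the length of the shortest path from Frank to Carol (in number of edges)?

3

Distance 0: Frank.
Distance 1: Eve, Grace.
Distance 2: Ivan, Nora, Pia.
Distance 3: Carol, Heidi, Judy, Liam — contains Carol.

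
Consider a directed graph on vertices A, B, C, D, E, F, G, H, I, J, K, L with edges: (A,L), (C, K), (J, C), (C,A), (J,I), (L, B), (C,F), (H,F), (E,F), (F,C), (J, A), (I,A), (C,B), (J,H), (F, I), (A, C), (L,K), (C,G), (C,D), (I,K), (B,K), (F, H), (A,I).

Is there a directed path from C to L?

Yes

Explore from C.
Distance 1: reach A, B, D, F, G, K.
Distance 2: reach H, I, L.
Found L.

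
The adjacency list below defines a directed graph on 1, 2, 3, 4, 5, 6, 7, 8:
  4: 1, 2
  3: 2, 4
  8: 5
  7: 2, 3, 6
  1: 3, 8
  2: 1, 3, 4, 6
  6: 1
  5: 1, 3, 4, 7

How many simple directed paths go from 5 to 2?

5→1→3→2
5→1→3→4→2
5→3→2
5→3→4→2
5→4→1→3→2
5→4→2
5→7→2
5→7→3→2
5→7→3→4→2
5→7→6→1→3→2
5→7→6→1→3→4→2

11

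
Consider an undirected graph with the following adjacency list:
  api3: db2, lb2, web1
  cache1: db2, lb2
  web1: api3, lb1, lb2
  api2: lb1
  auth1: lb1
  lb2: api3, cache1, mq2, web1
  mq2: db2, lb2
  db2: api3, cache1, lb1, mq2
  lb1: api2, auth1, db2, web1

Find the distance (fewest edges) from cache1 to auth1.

3

Distance 0: cache1.
Distance 1: db2, lb2.
Distance 2: api3, lb1, mq2, web1.
Distance 3: api2, auth1 — contains auth1.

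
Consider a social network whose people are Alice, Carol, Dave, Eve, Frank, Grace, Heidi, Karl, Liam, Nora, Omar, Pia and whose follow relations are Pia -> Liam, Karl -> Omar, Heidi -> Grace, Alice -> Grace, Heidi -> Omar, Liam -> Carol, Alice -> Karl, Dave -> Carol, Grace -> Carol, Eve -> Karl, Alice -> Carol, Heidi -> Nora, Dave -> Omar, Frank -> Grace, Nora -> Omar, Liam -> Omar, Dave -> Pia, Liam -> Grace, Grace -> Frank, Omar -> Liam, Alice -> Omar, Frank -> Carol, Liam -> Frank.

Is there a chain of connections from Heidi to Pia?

Explore from Heidi.
Distance 1: reach Grace, Nora, Omar.
Distance 2: reach Carol, Frank, Liam.
The search from Heidi is exhausted; no directed path reaches Pia.

No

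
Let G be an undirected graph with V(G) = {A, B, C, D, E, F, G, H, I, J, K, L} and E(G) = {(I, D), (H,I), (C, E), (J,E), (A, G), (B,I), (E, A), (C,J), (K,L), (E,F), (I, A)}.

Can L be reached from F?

Explore from F.
Distance 1: reach E.
Distance 2: reach A, C, J.
Distance 3: reach G, I.
Distance 4: reach B, D, H.
The search is exhausted without reaching L; it lies in a different component.

No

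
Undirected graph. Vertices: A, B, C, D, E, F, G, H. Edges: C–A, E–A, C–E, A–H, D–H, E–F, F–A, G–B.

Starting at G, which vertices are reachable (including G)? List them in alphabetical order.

B, G

Start at G.
Its neighbours: B.
Nothing further is reachable.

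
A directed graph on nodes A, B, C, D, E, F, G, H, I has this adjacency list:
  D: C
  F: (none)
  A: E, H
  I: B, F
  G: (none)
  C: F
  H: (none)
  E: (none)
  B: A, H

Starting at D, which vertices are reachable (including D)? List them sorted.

Start at D.
Its neighbours: C.
Then their neighbours: F.
Nothing further is reachable.

C, D, F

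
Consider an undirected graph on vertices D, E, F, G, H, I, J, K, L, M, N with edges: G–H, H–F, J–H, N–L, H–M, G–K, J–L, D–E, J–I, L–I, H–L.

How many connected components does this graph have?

2

From D: component {D, E}.
From F: component {F, G, H, I, J, K, L, M, N}.
That's 2 components.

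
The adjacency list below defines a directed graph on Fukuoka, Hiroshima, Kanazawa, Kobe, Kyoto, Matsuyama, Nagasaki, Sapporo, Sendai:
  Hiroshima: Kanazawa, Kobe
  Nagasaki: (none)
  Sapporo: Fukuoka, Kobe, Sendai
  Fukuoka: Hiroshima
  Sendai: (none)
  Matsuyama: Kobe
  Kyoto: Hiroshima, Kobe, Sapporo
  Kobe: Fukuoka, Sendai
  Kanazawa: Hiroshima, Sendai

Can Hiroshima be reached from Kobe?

Explore from Kobe.
Distance 1: reach Fukuoka, Sendai.
Distance 2: reach Hiroshima.
Found Hiroshima.

Yes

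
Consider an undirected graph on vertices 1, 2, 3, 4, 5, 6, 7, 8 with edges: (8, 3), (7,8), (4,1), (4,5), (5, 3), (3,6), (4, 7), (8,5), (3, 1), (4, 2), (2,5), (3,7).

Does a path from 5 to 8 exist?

Explore from 5.
Distance 1: reach 2, 3, 4, 8.
Found 8.

Yes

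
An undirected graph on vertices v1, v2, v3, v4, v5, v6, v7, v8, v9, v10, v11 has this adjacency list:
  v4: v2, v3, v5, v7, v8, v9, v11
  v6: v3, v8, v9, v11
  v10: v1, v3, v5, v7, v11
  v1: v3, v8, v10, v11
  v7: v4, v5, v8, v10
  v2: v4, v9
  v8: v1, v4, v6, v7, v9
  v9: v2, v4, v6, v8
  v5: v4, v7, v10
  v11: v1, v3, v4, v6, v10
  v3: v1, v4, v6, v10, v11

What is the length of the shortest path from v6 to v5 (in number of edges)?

Distance 0: v6.
Distance 1: v3, v8, v9, v11.
Distance 2: v1, v2, v4, v7, v10.
Distance 3: v5 — contains v5.

3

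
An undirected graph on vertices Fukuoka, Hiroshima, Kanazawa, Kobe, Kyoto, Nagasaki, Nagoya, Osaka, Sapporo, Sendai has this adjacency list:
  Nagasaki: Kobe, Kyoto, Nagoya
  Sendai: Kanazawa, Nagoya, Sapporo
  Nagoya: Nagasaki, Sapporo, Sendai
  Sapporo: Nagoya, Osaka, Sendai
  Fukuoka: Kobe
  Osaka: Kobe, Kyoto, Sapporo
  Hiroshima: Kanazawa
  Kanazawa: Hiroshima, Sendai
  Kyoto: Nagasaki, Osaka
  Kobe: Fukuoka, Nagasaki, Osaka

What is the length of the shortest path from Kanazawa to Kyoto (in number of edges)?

Distance 0: Kanazawa.
Distance 1: Hiroshima, Sendai.
Distance 2: Nagoya, Sapporo.
Distance 3: Nagasaki, Osaka.
Distance 4: Kobe, Kyoto — contains Kyoto.

4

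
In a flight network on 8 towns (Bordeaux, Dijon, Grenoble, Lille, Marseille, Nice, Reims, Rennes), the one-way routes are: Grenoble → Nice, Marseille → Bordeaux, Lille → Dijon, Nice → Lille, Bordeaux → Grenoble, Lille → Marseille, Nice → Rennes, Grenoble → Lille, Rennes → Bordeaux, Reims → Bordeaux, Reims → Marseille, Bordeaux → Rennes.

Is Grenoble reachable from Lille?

Explore from Lille.
Distance 1: reach Dijon, Marseille.
Distance 2: reach Bordeaux.
Distance 3: reach Grenoble, Rennes.
Found Grenoble.

Yes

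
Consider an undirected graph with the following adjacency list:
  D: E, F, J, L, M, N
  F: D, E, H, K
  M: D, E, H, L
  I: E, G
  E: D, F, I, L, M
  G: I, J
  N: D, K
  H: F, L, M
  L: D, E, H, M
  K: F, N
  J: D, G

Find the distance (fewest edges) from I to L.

Distance 0: I.
Distance 1: E, G.
Distance 2: D, F, J, L, M — contains L.

2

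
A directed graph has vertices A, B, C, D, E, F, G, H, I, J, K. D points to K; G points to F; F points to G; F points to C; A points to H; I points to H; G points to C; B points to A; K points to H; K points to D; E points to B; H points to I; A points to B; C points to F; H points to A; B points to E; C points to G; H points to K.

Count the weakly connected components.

3

From A: component {A, B, D, E, H, I, K}.
From C: component {C, F, G}.
From J: component {J}.
That's 3 components.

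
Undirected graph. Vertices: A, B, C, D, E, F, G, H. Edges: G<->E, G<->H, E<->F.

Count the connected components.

5

From A: component {A}.
From B: component {B}.
From C: component {C}.
From D: component {D}.
From E: component {E, F, G, H}.
That's 5 components.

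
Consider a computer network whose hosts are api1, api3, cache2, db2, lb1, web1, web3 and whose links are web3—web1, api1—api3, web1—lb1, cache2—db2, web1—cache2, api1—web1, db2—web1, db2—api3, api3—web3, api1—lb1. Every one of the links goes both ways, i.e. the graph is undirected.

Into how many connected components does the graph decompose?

From api1: component {api1, api3, cache2, db2, lb1, web1, web3}.
That's 1 component.

1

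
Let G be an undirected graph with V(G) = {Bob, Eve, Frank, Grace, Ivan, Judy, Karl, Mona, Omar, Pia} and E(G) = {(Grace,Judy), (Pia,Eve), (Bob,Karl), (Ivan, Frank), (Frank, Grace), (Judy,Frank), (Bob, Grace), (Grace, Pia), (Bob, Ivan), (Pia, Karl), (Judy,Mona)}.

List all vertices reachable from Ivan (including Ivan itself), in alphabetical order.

Start at Ivan.
Its neighbours: Bob, Frank.
Then their neighbours: Grace, Judy, Karl.
Then next layer: Mona, Pia.
Then next layer: Eve.
Nothing further is reachable.

Bob, Eve, Frank, Grace, Ivan, Judy, Karl, Mona, Pia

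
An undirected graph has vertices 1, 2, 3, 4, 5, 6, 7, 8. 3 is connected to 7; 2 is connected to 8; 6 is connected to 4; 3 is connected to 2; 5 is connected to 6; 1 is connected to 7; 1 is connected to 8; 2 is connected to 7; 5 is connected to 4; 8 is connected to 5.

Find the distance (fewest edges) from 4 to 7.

4

Distance 0: 4.
Distance 1: 5, 6.
Distance 2: 8.
Distance 3: 1, 2.
Distance 4: 3, 7 — contains 7.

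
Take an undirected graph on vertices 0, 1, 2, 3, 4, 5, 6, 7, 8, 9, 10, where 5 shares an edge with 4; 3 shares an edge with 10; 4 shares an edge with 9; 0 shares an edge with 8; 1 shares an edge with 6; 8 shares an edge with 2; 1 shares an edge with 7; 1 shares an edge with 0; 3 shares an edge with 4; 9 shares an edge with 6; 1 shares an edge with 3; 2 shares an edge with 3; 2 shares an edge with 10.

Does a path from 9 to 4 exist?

Explore from 9.
Distance 1: reach 4, 6.
Found 4.

Yes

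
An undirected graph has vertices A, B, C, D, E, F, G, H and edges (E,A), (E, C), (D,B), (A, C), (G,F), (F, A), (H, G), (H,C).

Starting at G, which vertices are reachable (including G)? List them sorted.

Start at G.
Its neighbours: F, H.
Then their neighbours: A, C.
Then next layer: E.
Nothing further is reachable.

A, C, E, F, G, H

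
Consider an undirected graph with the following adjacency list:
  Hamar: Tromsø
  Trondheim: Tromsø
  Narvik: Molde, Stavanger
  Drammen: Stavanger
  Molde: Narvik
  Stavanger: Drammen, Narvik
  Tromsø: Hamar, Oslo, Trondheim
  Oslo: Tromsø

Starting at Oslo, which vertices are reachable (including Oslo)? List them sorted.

Hamar, Oslo, Tromsø, Trondheim

Start at Oslo.
Its neighbours: Tromsø.
Then their neighbours: Hamar, Trondheim.
Nothing further is reachable.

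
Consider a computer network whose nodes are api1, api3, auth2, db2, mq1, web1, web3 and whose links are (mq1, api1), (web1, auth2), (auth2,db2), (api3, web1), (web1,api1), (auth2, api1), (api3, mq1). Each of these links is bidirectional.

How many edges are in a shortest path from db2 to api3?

Distance 0: db2.
Distance 1: auth2.
Distance 2: api1, web1.
Distance 3: api3, mq1 — contains api3.

3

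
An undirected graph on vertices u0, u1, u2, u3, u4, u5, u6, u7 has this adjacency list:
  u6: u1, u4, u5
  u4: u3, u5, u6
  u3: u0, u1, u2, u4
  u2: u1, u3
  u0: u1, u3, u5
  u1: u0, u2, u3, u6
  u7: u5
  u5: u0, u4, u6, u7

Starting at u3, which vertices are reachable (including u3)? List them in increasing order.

Start at u3.
Its neighbours: u0, u1, u2, u4.
Then their neighbours: u5, u6.
Then next layer: u7.
Every vertex is now reached.

u0, u1, u2, u3, u4, u5, u6, u7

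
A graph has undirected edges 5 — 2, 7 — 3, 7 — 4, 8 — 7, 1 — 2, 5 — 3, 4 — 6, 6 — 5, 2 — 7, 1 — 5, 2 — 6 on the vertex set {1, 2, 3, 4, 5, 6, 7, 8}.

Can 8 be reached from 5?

Yes

Explore from 5.
Distance 1: reach 1, 2, 3, 6.
Distance 2: reach 4, 7.
Distance 3: reach 8.
Found 8.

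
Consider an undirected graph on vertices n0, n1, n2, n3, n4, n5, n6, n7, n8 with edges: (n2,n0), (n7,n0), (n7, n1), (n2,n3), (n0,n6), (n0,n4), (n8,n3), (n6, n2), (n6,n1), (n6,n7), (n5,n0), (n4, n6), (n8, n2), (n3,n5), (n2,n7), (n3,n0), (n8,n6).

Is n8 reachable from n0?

Explore from n0.
Distance 1: reach n2, n3, n4, n5, n6, n7.
Distance 2: reach n1, n8.
Found n8.

Yes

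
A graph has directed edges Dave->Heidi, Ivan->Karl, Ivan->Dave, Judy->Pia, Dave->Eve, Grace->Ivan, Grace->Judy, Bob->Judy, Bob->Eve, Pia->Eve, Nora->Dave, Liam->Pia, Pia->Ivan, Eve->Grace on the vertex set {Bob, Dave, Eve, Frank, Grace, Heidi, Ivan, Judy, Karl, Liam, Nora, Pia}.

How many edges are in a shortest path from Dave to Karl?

Distance 0: Dave.
Distance 1: Eve, Heidi.
Distance 2: Grace.
Distance 3: Ivan, Judy.
Distance 4: Karl, Pia — contains Karl.

4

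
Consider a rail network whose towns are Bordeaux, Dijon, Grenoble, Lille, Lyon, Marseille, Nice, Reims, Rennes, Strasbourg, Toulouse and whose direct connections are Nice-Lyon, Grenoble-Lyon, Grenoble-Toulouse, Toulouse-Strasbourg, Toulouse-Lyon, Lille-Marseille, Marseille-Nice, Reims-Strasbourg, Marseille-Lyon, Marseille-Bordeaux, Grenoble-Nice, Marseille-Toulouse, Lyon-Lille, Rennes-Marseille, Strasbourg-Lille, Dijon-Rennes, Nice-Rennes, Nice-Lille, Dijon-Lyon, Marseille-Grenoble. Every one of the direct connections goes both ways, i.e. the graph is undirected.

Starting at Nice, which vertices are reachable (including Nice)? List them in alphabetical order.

Start at Nice.
Its neighbours: Grenoble, Lille, Lyon, Marseille, Rennes.
Then their neighbours: Bordeaux, Dijon, Strasbourg, Toulouse.
Then next layer: Reims.
Every vertex is now reached.

Bordeaux, Dijon, Grenoble, Lille, Lyon, Marseille, Nice, Reims, Rennes, Strasbourg, Toulouse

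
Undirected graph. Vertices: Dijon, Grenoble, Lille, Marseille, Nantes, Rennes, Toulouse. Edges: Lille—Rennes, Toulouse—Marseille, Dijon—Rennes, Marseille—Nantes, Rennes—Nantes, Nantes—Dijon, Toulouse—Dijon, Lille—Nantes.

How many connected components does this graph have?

2

From Dijon: component {Dijon, Lille, Marseille, Nantes, Rennes, Toulouse}.
From Grenoble: component {Grenoble}.
That's 2 components.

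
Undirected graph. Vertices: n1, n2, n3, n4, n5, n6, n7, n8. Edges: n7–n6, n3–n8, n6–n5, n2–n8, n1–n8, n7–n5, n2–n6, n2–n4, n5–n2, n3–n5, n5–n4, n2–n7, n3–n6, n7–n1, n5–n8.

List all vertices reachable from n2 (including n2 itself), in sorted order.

Start at n2.
Its neighbours: n4, n5, n6, n7, n8.
Then their neighbours: n1, n3.
Every vertex is now reached.

n1, n2, n3, n4, n5, n6, n7, n8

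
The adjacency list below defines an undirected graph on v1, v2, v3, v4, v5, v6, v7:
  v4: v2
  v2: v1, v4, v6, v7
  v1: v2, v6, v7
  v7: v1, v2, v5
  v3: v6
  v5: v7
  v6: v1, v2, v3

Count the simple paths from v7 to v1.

3

v7–v1
v7–v2–v1
v7–v2–v6–v1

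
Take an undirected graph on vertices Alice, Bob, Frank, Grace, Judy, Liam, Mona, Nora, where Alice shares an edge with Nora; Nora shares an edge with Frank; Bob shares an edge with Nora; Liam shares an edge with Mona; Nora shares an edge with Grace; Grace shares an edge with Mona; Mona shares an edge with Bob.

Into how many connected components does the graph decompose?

2

From Alice: component {Alice, Bob, Frank, Grace, Liam, Mona, Nora}.
From Judy: component {Judy}.
That's 2 components.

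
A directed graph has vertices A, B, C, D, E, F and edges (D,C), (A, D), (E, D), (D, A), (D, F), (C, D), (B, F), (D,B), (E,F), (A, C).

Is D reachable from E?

Explore from E.
Distance 1: reach D, F.
Found D.

Yes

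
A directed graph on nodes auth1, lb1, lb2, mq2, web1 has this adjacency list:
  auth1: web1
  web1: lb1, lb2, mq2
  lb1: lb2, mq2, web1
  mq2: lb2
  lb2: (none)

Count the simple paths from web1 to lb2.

4

web1→lb1→lb2
web1→lb1→mq2→lb2
web1→lb2
web1→mq2→lb2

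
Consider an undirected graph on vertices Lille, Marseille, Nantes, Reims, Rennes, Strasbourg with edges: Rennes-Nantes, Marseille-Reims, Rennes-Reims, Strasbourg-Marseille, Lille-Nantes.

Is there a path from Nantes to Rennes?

Yes

Explore from Nantes.
Distance 1: reach Lille, Rennes.
Found Rennes.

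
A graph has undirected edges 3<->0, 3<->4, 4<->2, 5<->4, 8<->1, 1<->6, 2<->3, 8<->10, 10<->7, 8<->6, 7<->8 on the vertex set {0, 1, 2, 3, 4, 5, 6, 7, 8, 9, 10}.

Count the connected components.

3

From 0: component {0, 2, 3, 4, 5}.
From 1: component {1, 6, 7, 8, 10}.
From 9: component {9}.
That's 3 components.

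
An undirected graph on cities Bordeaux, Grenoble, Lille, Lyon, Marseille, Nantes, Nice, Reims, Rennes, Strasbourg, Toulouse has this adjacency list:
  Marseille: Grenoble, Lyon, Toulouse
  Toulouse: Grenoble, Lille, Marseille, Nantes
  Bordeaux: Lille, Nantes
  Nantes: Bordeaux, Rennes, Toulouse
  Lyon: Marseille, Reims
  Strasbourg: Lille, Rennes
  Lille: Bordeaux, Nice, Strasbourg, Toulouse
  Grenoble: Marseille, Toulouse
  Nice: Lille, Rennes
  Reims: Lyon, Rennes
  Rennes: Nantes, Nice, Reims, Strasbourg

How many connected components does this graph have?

1

From Bordeaux: component {Bordeaux, Grenoble, Lille, Lyon, Marseille, Nantes, Nice, Reims, Rennes, Strasbourg, Toulouse}.
That's 1 component.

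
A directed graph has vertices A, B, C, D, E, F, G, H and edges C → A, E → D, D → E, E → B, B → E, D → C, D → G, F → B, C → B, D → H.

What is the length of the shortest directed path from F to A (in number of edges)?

5

Distance 0: F.
Distance 1: B.
Distance 2: E.
Distance 3: D.
Distance 4: C, G, H.
Distance 5: A — contains A.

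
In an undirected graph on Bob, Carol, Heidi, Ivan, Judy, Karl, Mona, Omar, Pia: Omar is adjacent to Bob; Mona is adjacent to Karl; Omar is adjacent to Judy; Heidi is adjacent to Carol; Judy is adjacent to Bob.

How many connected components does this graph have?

5

From Bob: component {Bob, Judy, Omar}.
From Carol: component {Carol, Heidi}.
From Ivan: component {Ivan}.
From Karl: component {Karl, Mona}.
From Pia: component {Pia}.
That's 5 components.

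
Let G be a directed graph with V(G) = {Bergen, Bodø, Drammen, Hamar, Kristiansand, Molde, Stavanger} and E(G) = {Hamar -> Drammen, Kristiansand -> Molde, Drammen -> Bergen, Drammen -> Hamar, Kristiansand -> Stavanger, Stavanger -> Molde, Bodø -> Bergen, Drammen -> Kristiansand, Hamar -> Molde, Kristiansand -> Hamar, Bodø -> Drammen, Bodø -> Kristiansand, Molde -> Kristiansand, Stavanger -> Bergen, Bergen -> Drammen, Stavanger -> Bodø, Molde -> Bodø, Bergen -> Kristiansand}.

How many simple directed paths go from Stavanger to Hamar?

Stavanger→Bergen→Drammen→Hamar
Stavanger→Bergen→Drammen→Kristiansand→Hamar
Stavanger→Bergen→Kristiansand→Hamar
Stavanger→Bergen→Kristiansand→Molde→Bodø→Drammen→Hamar
Stavanger→Bodø→Bergen→Drammen→Hamar
Stavanger→Bodø→Bergen→Drammen→Kristiansand→Hamar
Stavanger→Bodø→Bergen→Kristiansand→Hamar
Stavanger→Bodø→Drammen→Bergen→Kristiansand→Hamar
... and 11 more.

19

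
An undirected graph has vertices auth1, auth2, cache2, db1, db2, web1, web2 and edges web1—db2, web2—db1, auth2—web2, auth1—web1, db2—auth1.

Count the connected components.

3

From auth1: component {auth1, db2, web1}.
From auth2: component {auth2, db1, web2}.
From cache2: component {cache2}.
That's 3 components.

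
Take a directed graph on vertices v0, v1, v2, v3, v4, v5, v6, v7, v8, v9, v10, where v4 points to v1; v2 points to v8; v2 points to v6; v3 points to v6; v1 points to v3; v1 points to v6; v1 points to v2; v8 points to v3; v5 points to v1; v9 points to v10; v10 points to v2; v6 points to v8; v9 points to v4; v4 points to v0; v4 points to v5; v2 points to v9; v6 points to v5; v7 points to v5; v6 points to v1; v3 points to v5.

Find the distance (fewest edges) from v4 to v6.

2

Distance 0: v4.
Distance 1: v0, v1, v5.
Distance 2: v2, v3, v6 — contains v6.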